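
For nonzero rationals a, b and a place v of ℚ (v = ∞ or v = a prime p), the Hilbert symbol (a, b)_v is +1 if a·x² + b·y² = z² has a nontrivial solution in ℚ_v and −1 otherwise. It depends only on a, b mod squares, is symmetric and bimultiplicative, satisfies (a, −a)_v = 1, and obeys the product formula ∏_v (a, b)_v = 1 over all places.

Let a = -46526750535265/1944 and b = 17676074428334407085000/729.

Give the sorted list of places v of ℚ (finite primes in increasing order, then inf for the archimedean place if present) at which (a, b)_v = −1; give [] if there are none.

Mod squares: a ≡ -2310, b ≡ 34034. Check v ∈ {∞, 2, 3, 5, 7, 11, 13, 17}.
v=2: v_2(a)=-3, v_2(b)=3; units ≡ 5, 1 (mod 8); ε·ε+αω+βω = 0·0+-3·0+3·1 ≡ 1  ⇒  (a,b)_2 = -1.
v=7: a=7^1·(≡3), b=7^5·(≡1) mod 7; (3|7)=-1, (1|7)=+1; (−1)^{1·5·3}·(-1)^5·(+1)^1 = +1.
v=11: a=11^5·(≡10), b=11^7·(≡9) mod 11; (10|11)=-1, (9|11)=+1; (−1)^{5·7·5}·(-1)^7·(+1)^5 = +1.
v=5: a=5^1·(≡3), b=5^4·(≡4) mod 5; (3|5)=-1, (4|5)=+1; (−1)^{1·4·2}·(-1)^4·(+1)^1 = +1.
v=17: a=17^2·(≡4), b=17^3·(≡4) mod 17; (4|17)=+1, (4|17)=+1; (−1)^{2·3·8}·(+1)^3·(+1)^2 = +1.
v=3: a=3^-5·(≡1), b=3^-6·(≡2) mod 3; (1|3)=+1, (2|3)=-1; (−1)^{-5·-6·1}·(+1)^-6·(-1)^-5 = -1.
v=∞: -2310 < 0 and 34034 > 0  ⇒  (a,b)_∞ = +1.
v=13: a=13^4·(≡12), b=13^3·(≡6) mod 13; (12|13)=+1, (6|13)=-1; (−1)^{4·3·6}·(+1)^3·(-1)^4 = +1.
(-2310, 34034 / ℚ) ramifies at {2, 3}: a division algebra.

[2, 3]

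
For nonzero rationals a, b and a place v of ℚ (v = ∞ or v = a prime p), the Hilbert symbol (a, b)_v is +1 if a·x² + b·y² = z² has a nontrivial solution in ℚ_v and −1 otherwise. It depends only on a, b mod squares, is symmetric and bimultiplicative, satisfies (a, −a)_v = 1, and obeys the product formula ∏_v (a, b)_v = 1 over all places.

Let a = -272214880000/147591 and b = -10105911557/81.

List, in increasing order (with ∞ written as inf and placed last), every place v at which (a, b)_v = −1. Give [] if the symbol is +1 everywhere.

Mod squares: a ≡ -217, b ≡ -214613. Check v ∈ {∞, 2, 3, 5, 7, 17, 23, 29, 31, 43}.
v=31: a=31^-1·(≡15), b=31^3·(≡15) mod 31; (15|31)=-1, (15|31)=-1; (−1)^{-1·3·15}·(-1)^3·(-1)^-1 = -1.
v=17: a=17^2·(≡16), b=17^0·(≡3) mod 17; (16|17)=+1, (3|17)=-1; (−1)^{2·0·8}·(+1)^0·(-1)^2 = +1.
v=7: a=7^1·(≡4), b=7^3·(≡4) mod 7; (4|7)=+1, (4|7)=+1; (−1)^{1·3·3}·(+1)^3·(+1)^1 = -1.
v=2: v_2(a)=8, v_2(b)=0; units ≡ 7, 3 (mod 8); ε·ε+αω+βω = 1·1+8·1+0·0 ≡ 1  ⇒  (a,b)_2 = -1.
v=29: a=29^2·(≡2), b=29^0·(≡9) mod 29; (2|29)=-1, (9|29)=+1; (−1)^{2·0·14}·(-1)^0·(+1)^2 = +1.
v=5: a=5^4·(≡2), b=5^0·(≡3) mod 5; (2|5)=-1, (3|5)=-1; (−1)^{4·0·2}·(-1)^0·(-1)^4 = +1.
v=43: a=43^0·(≡1), b=43^1·(≡11) mod 43; (1|43)=+1, (11|43)=+1; (−1)^{0·1·21}·(+1)^1·(+1)^0 = +1.
v=3: a=3^-2·(≡2), b=3^-4·(≡1) mod 3; (2|3)=-1, (1|3)=+1; (−1)^{-2·-4·1}·(-1)^-4·(+1)^-2 = +1.
v=∞: -217 < 0 and -214613 < 0  ⇒  (a,b)_∞ = -1.
v=23: a=23^-2·(≡6), b=23^1·(≡20) mod 23; (6|23)=+1, (20|23)=-1; (−1)^{-2·1·11}·(+1)^1·(-1)^-2 = +1.
(-217, -214613 / ℚ) ramifies at {2, 7, 31, ∞}: a division algebra.

[2, 7, 31, inf]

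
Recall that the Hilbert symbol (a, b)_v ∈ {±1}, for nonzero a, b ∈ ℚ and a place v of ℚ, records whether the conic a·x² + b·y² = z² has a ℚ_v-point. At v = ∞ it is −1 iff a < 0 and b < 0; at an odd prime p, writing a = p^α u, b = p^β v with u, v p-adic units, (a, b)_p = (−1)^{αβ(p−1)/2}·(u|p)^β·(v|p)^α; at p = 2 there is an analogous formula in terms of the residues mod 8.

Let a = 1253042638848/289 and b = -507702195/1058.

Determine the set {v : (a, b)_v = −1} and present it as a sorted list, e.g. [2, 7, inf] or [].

Mod squares: a ≡ 13, b ≡ -2310. Check v ∈ {∞, 2, 3, 5, 7, 11, 13, 17, 23}.
v=23: a=23^0·(≡8), b=23^-2·(≡6) mod 23; (8|23)=+1, (6|23)=+1; (−1)^{0·-2·11}·(+1)^-2·(+1)^0 = +1.
v=13: a=13^1·(≡10), b=13^2·(≡3) mod 13; (10|13)=+1, (3|13)=+1; (−1)^{1·2·6}·(+1)^2·(+1)^1 = +1.
v=7: a=7^4·(≡3), b=7^1·(≡5) mod 7; (3|7)=-1, (5|7)=-1; (−1)^{4·1·3}·(-1)^1·(-1)^4 = -1.
v=11: a=11^2·(≡10), b=11^1·(≡6) mod 11; (10|11)=-1, (6|11)=-1; (−1)^{2·1·5}·(-1)^1·(-1)^2 = -1.
v=17: a=17^-2·(≡8), b=17^2·(≡2) mod 17; (8|17)=+1, (2|17)=+1; (−1)^{-2·2·8}·(+1)^2·(+1)^-2 = +1.
v=∞: 13 > 0 and -2310 < 0  ⇒  (a,b)_∞ = +1.
v=5: a=5^0·(≡2), b=5^1·(≡2) mod 5; (2|5)=-1, (2|5)=-1; (−1)^{0·1·2}·(-1)^1·(-1)^0 = -1.
v=2: v_2(a)=12, v_2(b)=-1; units ≡ 5, 5 (mod 8); ε·ε+αω+βω = 0·0+12·1+-1·1 ≡ 1  ⇒  (a,b)_2 = -1.
v=3: a=3^4·(≡1), b=3^3·(≡1) mod 3; (1|3)=+1, (1|3)=+1; (−1)^{4·3·1}·(+1)^3·(+1)^4 = +1.
|Ram(13, -2310)| = 4, even; anisotropic at {2, 5, 7, 11}.

[2, 5, 7, 11]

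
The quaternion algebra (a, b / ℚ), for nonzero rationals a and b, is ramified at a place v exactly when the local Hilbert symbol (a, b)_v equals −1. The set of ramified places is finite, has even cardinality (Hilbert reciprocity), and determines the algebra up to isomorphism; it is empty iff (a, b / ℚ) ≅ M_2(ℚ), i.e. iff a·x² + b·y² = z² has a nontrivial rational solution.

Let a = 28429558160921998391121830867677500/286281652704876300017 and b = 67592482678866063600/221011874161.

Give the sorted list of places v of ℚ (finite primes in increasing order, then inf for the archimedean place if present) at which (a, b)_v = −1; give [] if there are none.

(a, b) ≡ (527, 31) mod (ℚ^×)²; places V = {2, 3, 5, 7, 11, 13, 17, 29, 31, 43, ∞}.
(a,b)_31: α=5, u≡29; β=3, v≡1 (mod 31); (29|31)=-1, (1|31)=+1; sign (−1)^1·-1^3·+1^5 = +1.
(a,b)_2: α=2, β=4; u≡7, v≡7 (mod 8); ε(u)ε(v)=1·1, αω(v)=2·0, βω(u)=4·0; sum ≡ 1  ⇒  -1.
(a,b)_29: α=-6, u≡28; β=-4, v≡18 (mod 29); (28|29)=+1, (18|29)=-1; sign (−1)^0·+1^-4·-1^-6 = +1.
(a,b)_43: α=-4, u≡10; β=-2, v≡9 (mod 43); (10|43)=+1, (9|43)=+1; sign (−1)^0·+1^-2·+1^-4 = +1.
(a,b)_∞: sgn(527)=+, sgn(31)=+, so +1.
(a,b)_17: α=-1, u≡3; β=0, v≡7 (mod 17); (3|17)=-1, (7|17)=-1; sign (−1)^0·-1^0·-1^-1 = -1.
(a,b)_13: α=-2, u≡11; β=-2, v≡5 (mod 13); (11|13)=-1, (5|13)=-1; sign (−1)^0·-1^-2·-1^-2 = +1.
(a,b)_7: α=-2, u≡2; β=0, v≡3 (mod 7); (2|7)=+1, (3|7)=-1; sign (−1)^0·+1^0·-1^-2 = +1.
(a,b)_3: α=32, u≡2; β=18, v≡1 (mod 3); (2|3)=-1, (1|3)=+1; sign (−1)^0·-1^18·+1^32 = +1.
(a,b)_5: α=4, u≡2; β=2, v≡4 (mod 5); (2|5)=-1, (4|5)=+1; sign (−1)^0·-1^2·+1^4 = +1.
(a,b)_11: α=8, u≡7; β=4, v≡5 (mod 11); (7|11)=-1, (5|11)=+1; sign (−1)^0·-1^4·+1^8 = +1.
|Ram(527, 31)| = 2, even; anisotropic at {2, 17}.

[2, 17]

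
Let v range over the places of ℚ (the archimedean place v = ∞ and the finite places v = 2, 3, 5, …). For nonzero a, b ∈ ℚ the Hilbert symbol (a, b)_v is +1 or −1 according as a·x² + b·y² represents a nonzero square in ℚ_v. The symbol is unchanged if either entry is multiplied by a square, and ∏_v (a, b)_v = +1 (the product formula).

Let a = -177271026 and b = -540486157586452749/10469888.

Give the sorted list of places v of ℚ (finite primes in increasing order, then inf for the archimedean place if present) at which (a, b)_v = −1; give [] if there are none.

[29, inf]

Mod squares: a ≡ -114, b ≡ -7482. Check v ∈ {∞, 2, 3, 7, 11, 13, 17, 19, 29, 43}.
v=2: v_2(a)=1, v_2(b)=-9; units ≡ 7, 3 (mod 8); ε·ε+αω+βω = 1·1+1·1+-9·0 ≡ 0  ⇒  (a,b)_2 = +1.
v=19: a=19^1·(≡10), b=19^0·(≡5) mod 19; (10|19)=-1, (5|19)=+1; (−1)^{1·0·9}·(-1)^0·(+1)^1 = +1.
v=13: a=13^0·(≡3), b=13^-2·(≡8) mod 13; (3|13)=+1, (8|13)=-1; (−1)^{0·-2·6}·(+1)^-2·(-1)^0 = +1.
v=7: a=7^0·(≡5), b=7^2·(≡1) mod 7; (5|7)=-1, (1|7)=+1; (−1)^{0·2·3}·(-1)^2·(+1)^0 = +1.
v=17: a=17^0·(≡10), b=17^2·(≡1) mod 17; (10|17)=-1, (1|17)=+1; (−1)^{0·2·8}·(-1)^2·(+1)^0 = +1.
v=43: a=43^2·(≡16), b=43^3·(≡23) mod 43; (16|43)=+1, (23|43)=+1; (−1)^{2·3·21}·(+1)^3·(+1)^2 = +1.
v=∞: -114 < 0 and -7482 < 0  ⇒  (a,b)_∞ = -1.
v=3: a=3^1·(≡1), b=3^9·(≡2) mod 3; (1|3)=+1, (2|3)=-1; (−1)^{1·9·1}·(+1)^9·(-1)^1 = +1.
v=29: a=29^2·(≡15), b=29^3·(≡14) mod 29; (15|29)=-1, (14|29)=-1; (−1)^{2·3·14}·(-1)^3·(-1)^2 = -1.
v=11: a=11^0·(≡2), b=11^-2·(≡5) mod 11; (2|11)=-1, (5|11)=+1; (−1)^{0·-2·5}·(-1)^-2·(+1)^0 = +1.
|Ram(-114, -7482)| = 2, even; anisotropic at {29, ∞}.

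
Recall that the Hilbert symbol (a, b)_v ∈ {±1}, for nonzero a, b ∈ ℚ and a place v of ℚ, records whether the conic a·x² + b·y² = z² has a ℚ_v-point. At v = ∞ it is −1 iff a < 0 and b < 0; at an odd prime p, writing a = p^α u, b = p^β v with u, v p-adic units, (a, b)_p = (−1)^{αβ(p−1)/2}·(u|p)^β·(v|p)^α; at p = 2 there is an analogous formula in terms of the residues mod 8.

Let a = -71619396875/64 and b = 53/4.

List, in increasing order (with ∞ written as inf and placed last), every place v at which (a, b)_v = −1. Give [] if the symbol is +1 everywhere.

[5, 31]

(a, b) ≡ (-114591035, 53) mod (ℚ^×)²; places V = {2, 5, 13, 29, 31, 37, 53, ∞}.
(a,b)_37: α=1, u≡12; β=0, v≡4 (mod 37); (12|37)=+1, (4|37)=+1; sign (−1)^0·+1^0·+1^1 = +1.
(a,b)_31: α=1, u≡27; β=0, v≡21 (mod 31); (27|31)=-1, (21|31)=-1; sign (−1)^0·-1^0·-1^1 = -1.
(a,b)_5: α=5, u≡2; β=0, v≡2 (mod 5); (2|5)=-1, (2|5)=-1; sign (−1)^0·-1^0·-1^5 = -1.
(a,b)_29: α=1, u≡24; β=0, v≡6 (mod 29); (24|29)=+1, (6|29)=+1; sign (−1)^0·+1^0·+1^1 = +1.
(a,b)_53: α=1, u≡13; β=1, v≡40 (mod 53); (13|53)=+1, (40|53)=+1; sign (−1)^0·+1^1·+1^1 = +1.
(a,b)_2: α=-6, β=-2; u≡5, v≡5 (mod 8); ε(u)ε(v)=0·0, αω(v)=-6·1, βω(u)=-2·1; sum ≡ 0  ⇒  +1.
(a,b)_13: α=1, u≡6; β=0, v≡10 (mod 13); (6|13)=-1, (10|13)=+1; sign (−1)^0·-1^0·+1^1 = +1.
(a,b)_∞: sgn(-114591035)=−, sgn(53)=+, so +1.
Ram(-114591035, 53) = {5, 31}; no ℚ_5-point on the conic.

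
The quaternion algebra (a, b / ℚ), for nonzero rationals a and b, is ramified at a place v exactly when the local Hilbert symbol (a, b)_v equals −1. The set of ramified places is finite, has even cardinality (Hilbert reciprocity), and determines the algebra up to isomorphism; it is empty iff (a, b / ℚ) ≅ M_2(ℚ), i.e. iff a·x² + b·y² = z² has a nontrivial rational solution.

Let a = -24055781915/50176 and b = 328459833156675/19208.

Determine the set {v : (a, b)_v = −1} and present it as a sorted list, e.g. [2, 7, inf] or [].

Mod squares: a ≡ -550715, b ≡ 6. Check v ∈ {∞, 2, 3, 5, 7, 11, 17, 19, 31}.
v=3: a=3^0·(≡1), b=3^1·(≡2) mod 3; (1|3)=+1, (2|3)=-1; (−1)^{0·1·1}·(+1)^1·(-1)^0 = +1.
v=19: a=19^3·(≡17), b=19^4·(≡4) mod 19; (17|19)=+1, (4|19)=+1; (−1)^{3·4·9}·(+1)^4·(+1)^3 = +1.
v=2: v_2(a)=-10, v_2(b)=-3; units ≡ 5, 3 (mod 8); ε·ε+αω+βω = 0·1+-10·1+-3·1 ≡ 1  ⇒  (a,b)_2 = -1.
v=31: a=31^1·(≡17), b=31^2·(≡11) mod 31; (17|31)=-1, (11|31)=-1; (−1)^{1·2·15}·(-1)^2·(-1)^1 = -1.
v=∞: -550715 < 0 and 6 > 0  ⇒  (a,b)_∞ = +1.
v=17: a=17^1·(≡10), b=17^2·(≡12) mod 17; (10|17)=-1, (12|17)=-1; (−1)^{1·2·8}·(-1)^2·(-1)^1 = -1.
v=5: a=5^1·(≡2), b=5^2·(≡4) mod 5; (2|5)=-1, (4|5)=+1; (−1)^{1·2·2}·(-1)^2·(+1)^1 = +1.
v=11: a=11^3·(≡6), b=11^2·(≡7) mod 11; (6|11)=-1, (7|11)=-1; (−1)^{3·2·5}·(-1)^2·(-1)^3 = -1.
v=7: a=7^-2·(≡5), b=7^-4·(≡3) mod 7; (5|7)=-1, (3|7)=-1; (−1)^{-2·-4·3}·(-1)^-4·(-1)^-2 = +1.
|Ram(-550715, 6)| = 4, even; anisotropic at {2, 11, 17, 31}.

[2, 11, 17, 31]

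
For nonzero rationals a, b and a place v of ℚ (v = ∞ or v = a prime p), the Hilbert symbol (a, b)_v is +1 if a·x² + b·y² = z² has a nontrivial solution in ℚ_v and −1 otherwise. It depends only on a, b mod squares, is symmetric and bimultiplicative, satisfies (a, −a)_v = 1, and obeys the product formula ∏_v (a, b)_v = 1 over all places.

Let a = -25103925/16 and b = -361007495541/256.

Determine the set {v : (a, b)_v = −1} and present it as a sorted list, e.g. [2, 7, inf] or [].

[2, 23, 29, inf]

Mod squares: a ≡ -253, b ≡ -29. Check v ∈ {∞, 2, 3, 5, 7, 11, 23, 29}.
v=11: a=11^1·(≡10), b=11^2·(≡5) mod 11; (10|11)=-1, (5|11)=+1; (−1)^{1·2·5}·(-1)^2·(+1)^1 = +1.
v=23: a=23^1·(≡8), b=23^2·(≡15) mod 23; (8|23)=+1, (15|23)=-1; (−1)^{1·2·11}·(+1)^2·(-1)^1 = -1.
v=3: a=3^4·(≡2), b=3^4·(≡1) mod 3; (2|3)=-1, (1|3)=+1; (−1)^{4·4·1}·(-1)^4·(+1)^4 = +1.
v=7: a=7^2·(≡6), b=7^4·(≡6) mod 7; (6|7)=-1, (6|7)=-1; (−1)^{2·4·3}·(-1)^4·(-1)^2 = +1.
v=29: a=29^0·(≡8), b=29^1·(≡20) mod 29; (8|29)=-1, (20|29)=+1; (−1)^{0·1·14}·(-1)^1·(+1)^0 = -1.
v=5: a=5^2·(≡3), b=5^0·(≡4) mod 5; (3|5)=-1, (4|5)=+1; (−1)^{2·0·2}·(-1)^0·(+1)^2 = +1.
v=∞: -253 < 0 and -29 < 0  ⇒  (a,b)_∞ = -1.
v=2: v_2(a)=-4, v_2(b)=-8; units ≡ 3, 3 (mod 8); ε·ε+αω+βω = 1·1+-4·1+-8·1 ≡ 1  ⇒  (a,b)_2 = -1.
(-253, -29 / ℚ) ramifies at {2, 23, 29, ∞}: a division algebra.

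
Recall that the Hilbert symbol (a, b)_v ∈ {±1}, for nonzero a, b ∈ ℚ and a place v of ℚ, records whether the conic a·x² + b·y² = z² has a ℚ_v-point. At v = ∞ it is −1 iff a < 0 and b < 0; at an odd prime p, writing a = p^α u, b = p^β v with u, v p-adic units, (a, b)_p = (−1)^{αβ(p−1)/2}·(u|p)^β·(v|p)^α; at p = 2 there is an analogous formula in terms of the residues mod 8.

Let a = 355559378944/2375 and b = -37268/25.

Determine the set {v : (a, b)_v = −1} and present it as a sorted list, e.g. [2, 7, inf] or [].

[2, 5, 11, 19]

Mod squares: a ≡ 95, b ≡ -77. Check v ∈ {∞, 2, 5, 7, 11, 19}.
v=5: a=5^-3·(≡1), b=5^-2·(≡2) mod 5; (1|5)=+1, (2|5)=-1; (−1)^{-3·-2·2}·(+1)^-2·(-1)^-3 = -1.
v=19: a=19^-1·(≡11), b=19^0·(≡8) mod 19; (11|19)=+1, (8|19)=-1; (−1)^{-1·0·9}·(+1)^0·(-1)^-1 = -1.
v=∞: 95 > 0 and -77 < 0  ⇒  (a,b)_∞ = +1.
v=2: v_2(a)=12, v_2(b)=2; units ≡ 7, 3 (mod 8); ε·ε+αω+βω = 1·1+12·1+2·0 ≡ 1  ⇒  (a,b)_2 = -1.
v=7: a=7^2·(≡4), b=7^1·(≡6) mod 7; (4|7)=+1, (6|7)=-1; (−1)^{2·1·3}·(+1)^1·(-1)^2 = +1.
v=11: a=11^6·(≡2), b=11^3·(≡9) mod 11; (2|11)=-1, (9|11)=+1; (−1)^{6·3·5}·(-1)^3·(+1)^6 = -1.
(95, -77 / ℚ) ramifies at {2, 5, 11, 19}: a division algebra.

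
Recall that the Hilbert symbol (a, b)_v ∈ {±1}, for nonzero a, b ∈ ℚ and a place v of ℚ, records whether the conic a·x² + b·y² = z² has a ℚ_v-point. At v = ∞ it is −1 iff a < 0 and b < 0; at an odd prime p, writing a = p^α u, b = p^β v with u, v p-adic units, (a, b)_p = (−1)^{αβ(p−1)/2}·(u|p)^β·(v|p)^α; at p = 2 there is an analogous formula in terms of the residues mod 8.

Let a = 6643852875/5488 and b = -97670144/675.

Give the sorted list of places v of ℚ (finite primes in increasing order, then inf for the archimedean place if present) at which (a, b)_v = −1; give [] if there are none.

Mod squares: a ≡ 189805, b ≡ -286143. Check v ∈ {∞, 2, 3, 5, 7, 11, 13, 17, 23, 29}.
v=∞: 189805 > 0 and -286143 < 0  ⇒  (a,b)_∞ = +1.
v=29: a=29^1·(≡4), b=29^1·(≡1) mod 29; (4|29)=+1, (1|29)=+1; (−1)^{1·1·14}·(+1)^1·(+1)^1 = +1.
v=5: a=5^3·(≡1), b=5^-2·(≡3) mod 5; (1|5)=+1, (3|5)=-1; (−1)^{3·-2·2}·(+1)^-2·(-1)^3 = -1.
v=17: a=17^1·(≡4), b=17^0·(≡2) mod 17; (4|17)=+1, (2|17)=+1; (−1)^{1·0·8}·(+1)^0·(+1)^1 = +1.
v=2: v_2(a)=-4, v_2(b)=10; units ≡ 5, 1 (mod 8); ε·ε+αω+βω = 0·0+-4·0+10·1 ≡ 0  ⇒  (a,b)_2 = +1.
v=11: a=11^3·(≡10), b=11^1·(≡2) mod 11; (10|11)=-1, (2|11)=-1; (−1)^{3·1·5}·(-1)^1·(-1)^3 = -1.
v=7: a=7^-3·(≡1), b=7^0·(≡3) mod 7; (1|7)=+1, (3|7)=-1; (−1)^{-3·0·3}·(+1)^0·(-1)^-3 = -1.
v=13: a=13^0·(≡5), b=13^1·(≡11) mod 13; (5|13)=-1, (11|13)=-1; (−1)^{0·1·6}·(-1)^1·(-1)^0 = -1.
v=3: a=3^4·(≡1), b=3^-3·(≡1) mod 3; (1|3)=+1, (1|3)=+1; (−1)^{4·-3·1}·(+1)^-3·(+1)^4 = +1.
v=23: a=23^0·(≡9), b=23^1·(≡1) mod 23; (9|23)=+1, (1|23)=+1; (−1)^{0·1·11}·(+1)^1·(+1)^0 = +1.
(189805, -286143 / ℚ) ramifies at {5, 7, 11, 13}: a division algebra.

[5, 7, 11, 13]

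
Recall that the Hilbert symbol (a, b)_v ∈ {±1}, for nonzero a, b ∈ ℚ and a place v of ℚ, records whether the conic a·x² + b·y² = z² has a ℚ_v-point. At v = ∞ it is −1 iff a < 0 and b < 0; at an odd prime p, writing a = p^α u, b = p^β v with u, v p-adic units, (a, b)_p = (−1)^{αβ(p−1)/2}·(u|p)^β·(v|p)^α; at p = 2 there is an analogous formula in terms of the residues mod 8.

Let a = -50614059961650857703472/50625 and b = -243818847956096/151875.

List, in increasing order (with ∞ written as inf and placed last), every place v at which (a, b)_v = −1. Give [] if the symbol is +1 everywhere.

Mod squares: a ≡ -1147, b ≡ -16422. Check v ∈ {∞, 2, 3, 5, 7, 17, 23, 31, 37}.
v=7: a=7^2·(≡4), b=7^1·(≡5) mod 7; (4|7)=+1, (5|7)=-1; (−1)^{2·1·3}·(+1)^1·(-1)^2 = +1.
v=37: a=37^3·(≡29), b=37^2·(≡15) mod 37; (29|37)=-1, (15|37)=-1; (−1)^{3·2·18}·(-1)^2·(-1)^3 = -1.
v=23: a=23^6·(≡6), b=23^3·(≡14) mod 23; (6|23)=+1, (14|23)=-1; (−1)^{6·3·11}·(+1)^3·(-1)^6 = +1.
v=31: a=31^3·(≡19), b=31^2·(≡2) mod 31; (19|31)=+1, (2|31)=+1; (−1)^{3·2·15}·(+1)^2·(+1)^3 = +1.
v=2: v_2(a)=4, v_2(b)=7; units ≡ 5, 5 (mod 8); ε·ε+αω+βω = 0·0+4·1+7·1 ≡ 1  ⇒  (a,b)_2 = -1.
v=5: a=5^-4·(≡3), b=5^-4·(≡3) mod 5; (3|5)=-1, (3|5)=-1; (−1)^{-4·-4·2}·(-1)^-4·(-1)^-4 = +1.
v=17: a=17^2·(≡15), b=17^1·(≡12) mod 17; (15|17)=+1, (12|17)=-1; (−1)^{2·1·8}·(+1)^1·(-1)^2 = +1.
v=∞: -1147 < 0 and -16422 < 0  ⇒  (a,b)_∞ = -1.
v=3: a=3^-4·(≡2), b=3^-5·(≡1) mod 3; (2|3)=-1, (1|3)=+1; (−1)^{-4·-5·1}·(-1)^-5·(+1)^-4 = -1.
Ram(-1147, -16422) = {2, 3, 37, ∞}; no ℚ_2-point on the conic.

[2, 3, 37, inf]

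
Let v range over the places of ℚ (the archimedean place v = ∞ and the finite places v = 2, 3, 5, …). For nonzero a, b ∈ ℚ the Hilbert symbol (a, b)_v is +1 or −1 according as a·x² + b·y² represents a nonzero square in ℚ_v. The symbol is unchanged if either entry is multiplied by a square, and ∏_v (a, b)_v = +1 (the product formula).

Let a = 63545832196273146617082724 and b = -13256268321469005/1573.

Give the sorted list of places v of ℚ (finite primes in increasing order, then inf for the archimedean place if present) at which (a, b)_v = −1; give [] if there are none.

[7, 13, 19, 41]

(a, b) ≡ (13489, -2147665) mod (ℚ^×)²; places V = {2, 3, 5, 7, 11, 13, 19, 37, 41, 47, ∞}.
(a,b)_2: α=2, β=0; u≡1, v≡7 (mod 8); ε(u)ε(v)=0·1, αω(v)=2·0, βω(u)=0·0; sum ≡ 0  ⇒  +1.
(a,b)_5: α=0, u≡4; β=1, v≡3 (mod 5); (4|5)=+1, (3|5)=-1; sign (−1)^0·+1^1·-1^0 = +1.
(a,b)_13: α=0, u≡6; β=-1, v≡3 (mod 13); (6|13)=-1, (3|13)=+1; sign (−1)^0·-1^-1·+1^0 = -1.
(a,b)_47: α=5, u≡41; β=3, v≡8 (mod 47); (41|47)=-1, (8|47)=+1; sign (−1)^1·-1^3·+1^5 = +1.
(a,b)_41: α=3, u≡40; β=2, v≡38 (mod 41); (40|41)=+1, (38|41)=-1; sign (−1)^0·+1^2·-1^3 = -1.
(a,b)_11: α=2, u≡9; β=-2, v≡7 (mod 11); (9|11)=+1, (7|11)=-1; sign (−1)^0·+1^-2·-1^2 = +1.
(a,b)_7: α=5, u≡1; β=4, v≡6 (mod 7); (1|7)=+1, (6|7)=-1; sign (−1)^0·+1^4·-1^5 = -1.
(a,b)_37: α=2, u≡21; β=1, v≡31 (mod 37); (21|37)=+1, (31|37)=-1; sign (−1)^0·+1^1·-1^2 = +1.
(a,b)_19: α=2, u≡18; β=1, v≡12 (mod 19); (18|19)=-1, (12|19)=-1; sign (−1)^0·-1^1·-1^2 = -1.
(a,b)_3: α=0, u≡1; β=2, v≡2 (mod 3); (1|3)=+1, (2|3)=-1; sign (−1)^0·+1^2·-1^0 = +1.
(a,b)_∞: sgn(13489)=+, sgn(-2147665)=−, so +1.
(13489, -2147665 / ℚ) ramifies at {7, 13, 19, 41}: a division algebra.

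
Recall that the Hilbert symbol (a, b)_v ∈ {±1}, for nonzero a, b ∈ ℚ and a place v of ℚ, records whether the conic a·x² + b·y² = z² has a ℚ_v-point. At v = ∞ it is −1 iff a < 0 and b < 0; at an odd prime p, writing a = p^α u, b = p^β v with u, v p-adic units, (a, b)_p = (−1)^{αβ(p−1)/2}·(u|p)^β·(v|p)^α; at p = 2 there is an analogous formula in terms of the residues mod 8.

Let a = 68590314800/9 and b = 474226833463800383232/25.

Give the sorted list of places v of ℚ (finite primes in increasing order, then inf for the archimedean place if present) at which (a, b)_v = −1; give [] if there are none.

[2, 17, 23, 43]

(a, b) ≡ (171475787, 7) mod (ℚ^×)²; places V = {2, 3, 5, 7, 17, 23, 31, 43, 47, ∞}.
(a,b)_23: α=1, u≡19; β=2, v≡17 (mod 23); (19|23)=-1, (17|23)=-1; sign (−1)^0·-1^2·-1^1 = -1.
(a,b)_∞: sgn(171475787)=+, sgn(7)=+, so +1.
(a,b)_17: α=1, u≡14; β=2, v≡5 (mod 17); (14|17)=-1, (5|17)=-1; sign (−1)^0·-1^2·-1^1 = -1.
(a,b)_3: α=-2, u≡2; β=2, v≡1 (mod 3); (2|3)=-1, (1|3)=+1; sign (−1)^0·-1^2·+1^-2 = +1.
(a,b)_7: α=1, u≡3; β=3, v≡2 (mod 7); (3|7)=-1, (2|7)=+1; sign (−1)^1·-1^3·+1^1 = +1.
(a,b)_43: α=1, u≡8; β=2, v≡30 (mod 43); (8|43)=-1, (30|43)=-1; sign (−1)^0·-1^2·-1^1 = -1.
(a,b)_2: α=4, β=8; u≡3, v≡7 (mod 8); ε(u)ε(v)=1·1, αω(v)=4·0, βω(u)=8·1; sum ≡ 1  ⇒  -1.
(a,b)_47: α=1, u≡13; β=2, v≡36 (mod 47); (13|47)=-1, (36|47)=+1; sign (−1)^0·-1^2·+1^1 = +1.
(a,b)_5: α=2, u≡3; β=-2, v≡2 (mod 5); (3|5)=-1, (2|5)=-1; sign (−1)^0·-1^-2·-1^2 = +1.
(a,b)_31: α=1, u≡13; β=2, v≡18 (mod 31); (13|31)=-1, (18|31)=+1; sign (−1)^0·-1^2·+1^1 = +1.
Ram(171475787, 7) = {2, 17, 23, 43}; no ℚ_2-point on the conic.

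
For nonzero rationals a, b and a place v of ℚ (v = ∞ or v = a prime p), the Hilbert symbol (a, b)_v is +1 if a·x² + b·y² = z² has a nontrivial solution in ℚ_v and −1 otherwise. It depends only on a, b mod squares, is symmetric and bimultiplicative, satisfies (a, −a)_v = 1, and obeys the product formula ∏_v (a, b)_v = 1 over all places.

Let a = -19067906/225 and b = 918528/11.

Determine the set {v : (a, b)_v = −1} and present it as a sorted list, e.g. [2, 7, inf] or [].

[11, 23]

(a, b) ≡ (-157586, 9867) mod (ℚ^×)²; places V = {2, 3, 5, 11, 13, 19, 23, 29, ∞}.
(a,b)_∞: sgn(-157586)=−, sgn(9867)=+, so +1.
(a,b)_23: α=0, u≡11; β=1, v≡7 (mod 23); (11|23)=-1, (7|23)=-1; sign (−1)^0·-1^1·-1^0 = -1.
(a,b)_3: α=-2, u≡1; β=1, v≡1 (mod 3); (1|3)=+1, (1|3)=+1; sign (−1)^0·+1^1·+1^-2 = +1.
(a,b)_29: α=1, u≡12; β=0, v≡1 (mod 29); (12|29)=-1, (1|29)=+1; sign (−1)^0·-1^0·+1^1 = +1.
(a,b)_11: α=3, u≡8; β=-1, v≡6 (mod 11); (8|11)=-1, (6|11)=-1; sign (−1)^1·-1^-1·-1^3 = -1.
(a,b)_19: α=1, u≡17; β=0, v≡1 (mod 19); (17|19)=+1, (1|19)=+1; sign (−1)^0·+1^0·+1^1 = +1.
(a,b)_13: α=1, u≡7; β=1, v≡6 (mod 13); (7|13)=-1, (6|13)=-1; sign (−1)^0·-1^1·-1^1 = +1.
(a,b)_2: α=1, β=10; u≡7, v≡3 (mod 8); ε(u)ε(v)=1·1, αω(v)=1·1, βω(u)=10·0; sum ≡ 0  ⇒  +1.
(a,b)_5: α=-2, u≡1; β=0, v≡3 (mod 5); (1|5)=+1, (3|5)=-1; sign (−1)^0·+1^0·-1^-2 = +1.
(-157586, 9867 / ℚ) ramifies at {11, 23}: a division algebra.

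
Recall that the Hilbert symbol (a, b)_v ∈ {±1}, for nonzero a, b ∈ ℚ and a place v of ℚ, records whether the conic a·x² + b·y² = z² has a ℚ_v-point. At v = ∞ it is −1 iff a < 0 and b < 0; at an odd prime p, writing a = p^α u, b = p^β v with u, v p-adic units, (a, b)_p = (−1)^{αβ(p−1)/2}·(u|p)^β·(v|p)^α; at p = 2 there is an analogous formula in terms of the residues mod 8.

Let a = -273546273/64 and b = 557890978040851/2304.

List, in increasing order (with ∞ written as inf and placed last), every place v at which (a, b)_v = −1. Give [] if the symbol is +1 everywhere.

[2, 7]

(a, b) ≡ (-273, 91) mod (ℚ^×)²; places V = {2, 3, 7, 11, 13, 23, ∞}.
(a,b)_∞: sgn(-273)=−, sgn(91)=+, so +1.
(a,b)_23: α=0, u≡1; β=2, v≡21 (mod 23); (1|23)=+1, (21|23)=-1; sign (−1)^0·+1^2·-1^0 = +1.
(a,b)_13: α=3, u≡8; β=7, v≡7 (mod 13); (8|13)=-1, (7|13)=-1; sign (−1)^0·-1^7·-1^3 = +1.
(a,b)_11: α=2, u≡2; β=0, v≡3 (mod 11); (2|11)=-1, (3|11)=+1; sign (−1)^0·-1^0·+1^2 = +1.
(a,b)_2: α=-6, β=-8; u≡7, v≡3 (mod 8); ε(u)ε(v)=1·1, αω(v)=-6·1, βω(u)=-8·0; sum ≡ 1  ⇒  -1.
(a,b)_7: α=3, u≡6; β=5, v≡3 (mod 7); (6|7)=-1, (3|7)=-1; sign (−1)^1·-1^5·-1^3 = -1.
(a,b)_3: α=1, u≡2; β=-2, v≡1 (mod 3); (2|3)=-1, (1|3)=+1; sign (−1)^0·-1^-2·+1^1 = +1.
(-273, 91 / ℚ) ramifies at {2, 7}: a division algebra.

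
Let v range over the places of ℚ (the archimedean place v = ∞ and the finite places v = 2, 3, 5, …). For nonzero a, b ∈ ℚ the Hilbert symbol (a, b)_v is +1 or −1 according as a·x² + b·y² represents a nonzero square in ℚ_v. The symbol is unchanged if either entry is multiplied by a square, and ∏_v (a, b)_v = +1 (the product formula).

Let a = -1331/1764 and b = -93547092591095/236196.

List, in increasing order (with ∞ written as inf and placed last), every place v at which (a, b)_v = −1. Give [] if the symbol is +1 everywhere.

Mod squares: a ≡ -11, b ≡ -312455. Check v ∈ {∞, 2, 3, 5, 7, 11, 13, 19, 23}.
v=7: a=7^-2·(≡6), b=7^0·(≡2) mod 7; (6|7)=-1, (2|7)=+1; (−1)^{-2·0·3}·(-1)^0·(+1)^-2 = +1.
v=13: a=13^0·(≡11), b=13^3·(≡2) mod 13; (11|13)=-1, (2|13)=-1; (−1)^{0·3·6}·(-1)^3·(-1)^0 = -1.
v=11: a=11^3·(≡8), b=11^7·(≡8) mod 11; (8|11)=-1, (8|11)=-1; (−1)^{3·7·5}·(-1)^7·(-1)^3 = -1.
v=5: a=5^0·(≡1), b=5^1·(≡1) mod 5; (1|5)=+1, (1|5)=+1; (−1)^{0·1·2}·(+1)^1·(+1)^0 = +1.
v=23: a=23^0·(≡16), b=23^1·(≡18) mod 23; (16|23)=+1, (18|23)=+1; (−1)^{0·1·11}·(+1)^1·(+1)^0 = +1.
v=3: a=3^-2·(≡1), b=3^-10·(≡1) mod 3; (1|3)=+1, (1|3)=+1; (−1)^{-2·-10·1}·(+1)^-10·(+1)^-2 = +1.
v=19: a=19^0·(≡13), b=19^1·(≡11) mod 19; (13|19)=-1, (11|19)=+1; (−1)^{0·1·9}·(-1)^1·(+1)^0 = -1.
v=2: v_2(a)=-2, v_2(b)=-2; units ≡ 5, 1 (mod 8); ε·ε+αω+βω = 0·0+-2·0+-2·1 ≡ 0  ⇒  (a,b)_2 = +1.
v=∞: -11 < 0 and -312455 < 0  ⇒  (a,b)_∞ = -1.
|Ram(-11, -312455)| = 4, even; anisotropic at {11, 13, 19, ∞}.

[11, 13, 19, inf]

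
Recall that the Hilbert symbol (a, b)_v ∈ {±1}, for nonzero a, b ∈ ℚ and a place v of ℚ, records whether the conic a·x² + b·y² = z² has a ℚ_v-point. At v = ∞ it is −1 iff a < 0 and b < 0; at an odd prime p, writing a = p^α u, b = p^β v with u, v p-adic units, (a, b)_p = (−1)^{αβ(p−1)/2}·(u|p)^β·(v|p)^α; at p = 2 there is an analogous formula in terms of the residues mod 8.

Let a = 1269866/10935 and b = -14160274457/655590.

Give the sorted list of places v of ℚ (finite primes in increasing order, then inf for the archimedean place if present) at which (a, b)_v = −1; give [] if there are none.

[3, 5]

(a, b) ≡ (390, -6630) mod (ℚ^×)²; places V = {2, 3, 5, 7, 13, 17, 19, 31, 41, ∞}.
(a,b)_41: α=0, u≡33; β=-2, v≡22 (mod 41); (33|41)=+1, (22|41)=-1; sign (−1)^0·+1^-2·-1^0 = +1.
(a,b)_13: α=3, u≡3; β=-1, v≡3 (mod 13); (3|13)=+1, (3|13)=+1; sign (−1)^0·+1^-1·+1^3 = +1.
(a,b)_∞: sgn(390)=+, sgn(-6630)=−, so +1.
(a,b)_2: α=1, β=-1; u≡3, v≡5 (mod 8); ε(u)ε(v)=1·0, αω(v)=1·1, βω(u)=-1·1; sum ≡ 0  ⇒  +1.
(a,b)_17: α=2, u≡2; β=1, v≡13 (mod 17); (2|17)=+1, (13|17)=+1; sign (−1)^0·+1^1·+1^2 = +1.
(a,b)_7: α=0, u≡3; β=4, v≡5 (mod 7); (3|7)=-1, (5|7)=-1; sign (−1)^0·-1^4·-1^0 = +1.
(a,b)_19: α=0, u≡2; β=2, v≡11 (mod 19); (2|19)=-1, (11|19)=+1; sign (−1)^0·-1^2·+1^0 = +1.
(a,b)_31: α=0, u≡10; β=2, v≡7 (mod 31); (10|31)=+1, (7|31)=+1; sign (−1)^0·+1^2·+1^0 = +1.
(a,b)_3: α=-7, u≡1; β=-1, v≡1 (mod 3); (1|3)=+1, (1|3)=+1; sign (−1)^1·+1^-1·+1^-7 = -1.
(a,b)_5: α=-1, u≡3; β=-1, v≡1 (mod 5); (3|5)=-1, (1|5)=+1; sign (−1)^0·-1^-1·+1^-1 = -1.
|Ram(390, -6630)| = 2, even; anisotropic at {3, 5}.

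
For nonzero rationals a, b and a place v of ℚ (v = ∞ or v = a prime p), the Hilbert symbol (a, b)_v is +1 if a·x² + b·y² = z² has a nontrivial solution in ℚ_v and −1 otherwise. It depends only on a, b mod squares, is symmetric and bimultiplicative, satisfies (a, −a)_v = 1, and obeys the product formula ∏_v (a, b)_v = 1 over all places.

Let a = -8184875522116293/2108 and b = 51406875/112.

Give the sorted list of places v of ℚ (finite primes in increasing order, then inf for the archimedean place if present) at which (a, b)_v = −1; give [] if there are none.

Mod squares: a ≡ -656121851, b ≡ 63973. Check v ∈ {∞, 2, 3, 5, 7, 11, 13, 17, 19, 23, 31, 37}.
v=7: a=7^3·(≡2), b=7^-1·(≡1) mod 7; (2|7)=+1, (1|7)=+1; (−1)^{3·-1·3}·(+1)^-1·(+1)^3 = -1.
v=11: a=11^3·(≡1), b=11^0·(≡7) mod 11; (1|11)=+1, (7|11)=-1; (−1)^{3·0·5}·(+1)^0·(-1)^3 = -1.
v=23: a=23^1·(≡8), b=23^0·(≡19) mod 23; (8|23)=+1, (19|23)=-1; (−1)^{1·0·11}·(+1)^0·(-1)^1 = -1.
v=5: a=5^0·(≡4), b=5^4·(≡3) mod 5; (4|5)=+1, (3|5)=-1; (−1)^{0·4·2}·(+1)^4·(-1)^0 = +1.
v=3: a=3^8·(≡1), b=3^2·(≡1) mod 3; (1|3)=+1, (1|3)=+1; (−1)^{8·2·1}·(+1)^2·(+1)^8 = +1.
v=31: a=31^-1·(≡12), b=31^0·(≡7) mod 31; (12|31)=-1, (7|31)=+1; (−1)^{-1·0·15}·(-1)^0·(+1)^-1 = +1.
v=37: a=37^1·(≡28), b=37^1·(≡25) mod 37; (28|37)=+1, (25|37)=+1; (−1)^{1·1·18}·(+1)^1·(+1)^1 = +1.
v=19: a=19^1·(≡10), b=19^1·(≡16) mod 19; (10|19)=-1, (16|19)=+1; (−1)^{1·1·9}·(-1)^1·(+1)^1 = +1.
v=17: a=17^-1·(≡11), b=17^0·(≡15) mod 17; (11|17)=-1, (15|17)=+1; (−1)^{-1·0·8}·(-1)^0·(+1)^-1 = +1.
v=13: a=13^2·(≡6), b=13^1·(≡6) mod 13; (6|13)=-1, (6|13)=-1; (−1)^{2·1·6}·(-1)^1·(-1)^2 = -1.
v=2: v_2(a)=-2, v_2(b)=-4; units ≡ 5, 5 (mod 8); ε·ε+αω+βω = 0·0+-2·1+-4·1 ≡ 0  ⇒  (a,b)_2 = +1.
v=∞: -656121851 < 0 and 63973 > 0  ⇒  (a,b)_∞ = +1.
|Ram(-656121851, 63973)| = 4, even; anisotropic at {7, 11, 13, 23}.

[7, 11, 13, 23]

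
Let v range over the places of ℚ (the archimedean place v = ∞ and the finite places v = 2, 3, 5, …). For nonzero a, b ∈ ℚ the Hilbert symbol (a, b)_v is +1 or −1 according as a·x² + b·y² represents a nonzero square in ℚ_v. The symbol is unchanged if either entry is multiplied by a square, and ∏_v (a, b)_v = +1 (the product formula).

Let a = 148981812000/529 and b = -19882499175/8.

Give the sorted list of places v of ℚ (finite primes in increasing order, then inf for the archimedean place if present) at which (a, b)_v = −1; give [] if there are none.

[7, 17]

(a, b) ≡ (3570, -14) mod (ℚ^×)²; places V = {2, 3, 5, 7, 11, 17, 19, 23, ∞}.
(a,b)_11: α=0, u≡10; β=2, v≡7 (mod 11); (10|11)=-1, (7|11)=-1; sign (−1)^0·-1^2·-1^0 = +1.
(a,b)_17: α=3, u≡6; β=2, v≡6 (mod 17); (6|17)=-1, (6|17)=-1; sign (−1)^0·-1^2·-1^3 = -1.
(a,b)_2: α=5, β=-3; u≡1, v≡1 (mod 8); ε(u)ε(v)=0·0, αω(v)=5·0, βω(u)=-3·0; sum ≡ 0  ⇒  +1.
(a,b)_7: α=1, u≡5; β=1, v≡5 (mod 7); (5|7)=-1, (5|7)=-1; sign (−1)^1·-1^1·-1^1 = -1.
(a,b)_23: α=-2, u≡22; β=0, v≡9 (mod 23); (22|23)=-1, (9|23)=+1; sign (−1)^0·-1^0·+1^-2 = +1.
(a,b)_3: α=1, u≡2; β=2, v≡1 (mod 3); (2|3)=-1, (1|3)=+1; sign (−1)^0·-1^2·+1^1 = +1.
(a,b)_5: α=3, u≡4; β=2, v≡1 (mod 5); (4|5)=+1, (1|5)=+1; sign (−1)^0·+1^2·+1^3 = +1.
(a,b)_∞: sgn(3570)=+, sgn(-14)=−, so +1.
(a,b)_19: α=2, u≡9; β=2, v≡7 (mod 19); (9|19)=+1, (7|19)=+1; sign (−1)^0·+1^2·+1^2 = +1.
Ram(3570, -14) = {7, 17}; no ℚ_7-point on the conic.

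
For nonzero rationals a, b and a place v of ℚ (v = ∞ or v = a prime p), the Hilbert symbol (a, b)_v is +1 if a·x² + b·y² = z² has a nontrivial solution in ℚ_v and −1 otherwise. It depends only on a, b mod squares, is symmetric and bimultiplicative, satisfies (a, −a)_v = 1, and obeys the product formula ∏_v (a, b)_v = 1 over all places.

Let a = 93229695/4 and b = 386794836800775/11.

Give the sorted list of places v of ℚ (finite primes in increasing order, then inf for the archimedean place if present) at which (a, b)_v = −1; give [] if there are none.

[13, 23]

(a, b) ≡ (61295, 13981) mod (ℚ^×)²; places V = {2, 3, 5, 11, 13, 23, 31, 41, ∞}.
(a,b)_3: α=2, u≡2; β=4, v≡1 (mod 3); (2|3)=-1, (1|3)=+1; sign (−1)^0·-1^4·+1^2 = +1.
(a,b)_5: α=1, u≡1; β=2, v≡1 (mod 5); (1|5)=+1, (1|5)=+1; sign (−1)^0·+1^2·+1^1 = +1.
(a,b)_∞: sgn(61295)=+, sgn(13981)=+, so +1.
(a,b)_13: α=3, u≡4; β=2, v≡7 (mod 13); (4|13)=+1, (7|13)=-1; sign (−1)^0·+1^2·-1^3 = -1.
(a,b)_41: α=1, u≡19; β=3, v≡30 (mod 41); (19|41)=-1, (30|41)=-1; sign (−1)^0·-1^3·-1^1 = +1.
(a,b)_23: α=1, u≡15; β=2, v≡15 (mod 23); (15|23)=-1, (15|23)=-1; sign (−1)^0·-1^2·-1^1 = -1.
(a,b)_2: α=-2, β=0; u≡7, v≡5 (mod 8); ε(u)ε(v)=1·0, αω(v)=-2·1, βω(u)=0·0; sum ≡ 0  ⇒  +1.
(a,b)_11: α=0, u≡5; β=-1, v≡7 (mod 11); (5|11)=+1, (7|11)=-1; sign (−1)^0·+1^-1·-1^0 = +1.
(a,b)_31: α=0, u≡4; β=1, v≡12 (mod 31); (4|31)=+1, (12|31)=-1; sign (−1)^0·+1^1·-1^0 = +1.
(61295, 13981 / ℚ) ramifies at {13, 23}: a division algebra.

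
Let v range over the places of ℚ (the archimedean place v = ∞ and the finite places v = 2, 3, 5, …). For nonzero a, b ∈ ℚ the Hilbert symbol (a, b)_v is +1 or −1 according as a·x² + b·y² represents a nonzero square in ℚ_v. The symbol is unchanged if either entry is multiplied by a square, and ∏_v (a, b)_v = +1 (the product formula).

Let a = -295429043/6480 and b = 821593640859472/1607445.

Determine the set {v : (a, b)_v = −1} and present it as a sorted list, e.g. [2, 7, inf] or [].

[13, 17]

(a, b) ≡ (-7735, 65) mod (ℚ^×)²; places V = {2, 3, 5, 7, 13, 17, 19, 23, ∞}.
(a,b)_17: α=1, u≡1; β=4, v≡12 (mod 17); (1|17)=+1, (12|17)=-1; sign (−1)^0·+1^4·-1^1 = -1.
(a,b)_23: α=2, u≡16; β=4, v≡14 (mod 23); (16|23)=+1, (14|23)=-1; sign (−1)^0·+1^4·-1^2 = +1.
(a,b)_7: α=1, u≡4; β=-2, v≡4 (mod 7); (4|7)=+1, (4|7)=+1; sign (−1)^0·+1^-2·+1^1 = +1.
(a,b)_19: α=2, u≡5; β=0, v≡14 (mod 19); (5|19)=+1, (14|19)=-1; sign (−1)^0·+1^0·-1^2 = +1.
(a,b)_∞: sgn(-7735)=−, sgn(65)=+, so +1.
(a,b)_5: α=-1, u≡2; β=-1, v≡3 (mod 5); (2|5)=-1, (3|5)=-1; sign (−1)^0·-1^-1·-1^-1 = +1.
(a,b)_2: α=-4, β=4; u≡1, v≡1 (mod 8); ε(u)ε(v)=0·0, αω(v)=-4·0, βω(u)=4·0; sum ≡ 0  ⇒  +1.
(a,b)_3: α=-4, u≡2; β=-8, v≡2 (mod 3); (2|3)=-1, (2|3)=-1; sign (−1)^0·-1^-8·-1^-4 = +1.
(a,b)_13: α=1, u≡9; β=3, v≡2 (mod 13); (9|13)=+1, (2|13)=-1; sign (−1)^0·+1^3·-1^1 = -1.
|Ram(-7735, 65)| = 2, even; anisotropic at {13, 17}.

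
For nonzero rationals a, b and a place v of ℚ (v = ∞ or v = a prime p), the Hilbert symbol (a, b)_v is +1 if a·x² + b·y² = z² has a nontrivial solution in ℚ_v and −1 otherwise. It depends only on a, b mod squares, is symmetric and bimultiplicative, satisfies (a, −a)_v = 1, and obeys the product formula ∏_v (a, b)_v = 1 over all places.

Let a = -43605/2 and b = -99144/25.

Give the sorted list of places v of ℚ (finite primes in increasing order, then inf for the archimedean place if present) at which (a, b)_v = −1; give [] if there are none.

Mod squares: a ≡ -9690, b ≡ -34. Check v ∈ {∞, 2, 3, 5, 17, 19}.
v=17: a=17^1·(≡1), b=17^1·(≡2) mod 17; (1|17)=+1, (2|17)=+1; (−1)^{1·1·8}·(+1)^1·(+1)^1 = +1.
v=2: v_2(a)=-1, v_2(b)=3; units ≡ 3, 7 (mod 8); ε·ε+αω+βω = 1·1+-1·0+3·1 ≡ 0  ⇒  (a,b)_2 = +1.
v=3: a=3^3·(≡1), b=3^6·(≡2) mod 3; (1|3)=+1, (2|3)=-1; (−1)^{3·6·1}·(+1)^6·(-1)^3 = -1.
v=5: a=5^1·(≡2), b=5^-2·(≡1) mod 5; (2|5)=-1, (1|5)=+1; (−1)^{1·-2·2}·(-1)^-2·(+1)^1 = +1.
v=19: a=19^1·(≡2), b=19^0·(≡6) mod 19; (2|19)=-1, (6|19)=+1; (−1)^{1·0·9}·(-1)^0·(+1)^1 = +1.
v=∞: -9690 < 0 and -34 < 0  ⇒  (a,b)_∞ = -1.
Ram(-9690, -34) = {3, ∞}; no ℚ_3-point on the conic.

[3, inf]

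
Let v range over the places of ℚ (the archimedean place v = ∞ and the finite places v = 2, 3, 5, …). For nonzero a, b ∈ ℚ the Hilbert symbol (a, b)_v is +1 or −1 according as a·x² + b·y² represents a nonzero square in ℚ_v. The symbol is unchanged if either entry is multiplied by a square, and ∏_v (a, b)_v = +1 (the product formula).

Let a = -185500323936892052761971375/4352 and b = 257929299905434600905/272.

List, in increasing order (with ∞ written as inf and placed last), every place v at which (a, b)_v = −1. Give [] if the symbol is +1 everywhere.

[7, 11, 17, 29, 31, 41]

(a, b) ≡ (-8925959735, 2242385) mod (ℚ^×)²; places V = {2, 3, 5, 7, 11, 17, 23, 29, 31, 37, 41, ∞}.
(a,b)_∞: sgn(-8925959735)=−, sgn(2242385)=+, so +1.
(a,b)_7: α=3, u≡3; β=4, v≡6 (mod 7); (3|7)=-1, (6|7)=-1; sign (−1)^0·-1^4·-1^3 = -1.
(a,b)_3: α=6, u≡1; β=2, v≡2 (mod 3); (1|3)=+1, (2|3)=-1; sign (−1)^0·+1^2·-1^6 = +1.
(a,b)_37: α=1, u≡10; β=1, v≡12 (mod 37); (10|37)=+1, (12|37)=+1; sign (−1)^0·+1^1·+1^1 = +1.
(a,b)_23: α=4, u≡8; β=3, v≡5 (mod 23); (8|23)=+1, (5|23)=-1; sign (−1)^0·+1^3·-1^4 = +1.
(a,b)_5: α=3, u≡2; β=1, v≡3 (mod 5); (2|5)=-1, (3|5)=-1; sign (−1)^0·-1^1·-1^3 = +1.
(a,b)_11: α=1, u≡7; β=2, v≡8 (mod 11); (7|11)=-1, (8|11)=-1; sign (−1)^0·-1^2·-1^1 = -1.
(a,b)_29: α=3, u≡10; β=2, v≡27 (mod 29); (10|29)=-1, (27|29)=-1; sign (−1)^0·-1^2·-1^3 = -1.
(a,b)_2: α=-8, β=-4; u≡1, v≡1 (mod 8); ε(u)ε(v)=0·0, αω(v)=-8·0, βω(u)=-4·0; sum ≡ 0  ⇒  +1.
(a,b)_17: α=-1, u≡10; β=-1, v≡1 (mod 17); (10|17)=-1, (1|17)=+1; sign (−1)^0·-1^-1·+1^-1 = -1.
(a,b)_31: α=1, u≡13; β=1, v≡12 (mod 31); (13|31)=-1, (12|31)=-1; sign (−1)^1·-1^1·-1^1 = -1.
(a,b)_41: α=3, u≡1; β=2, v≡34 (mod 41); (1|41)=+1, (34|41)=-1; sign (−1)^0·+1^2·-1^3 = -1.
|Ram(-8925959735, 2242385)| = 6, even; anisotropic at {7, 11, 17, 29, 31, 41}.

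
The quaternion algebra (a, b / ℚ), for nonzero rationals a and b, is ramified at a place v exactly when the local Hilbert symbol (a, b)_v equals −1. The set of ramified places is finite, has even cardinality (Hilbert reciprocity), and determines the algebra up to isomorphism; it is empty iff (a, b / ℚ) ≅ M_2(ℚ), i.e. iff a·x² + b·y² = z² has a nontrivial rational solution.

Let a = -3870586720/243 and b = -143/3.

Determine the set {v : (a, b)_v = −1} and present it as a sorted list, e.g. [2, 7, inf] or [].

[7, 11, 13, inf]

(a, b) ≡ (-210, -429) mod (ℚ^×)²; places V = {2, 3, 5, 7, 11, 13, ∞}.
(a,b)_2: α=5, β=0; u≡7, v≡3 (mod 8); ε(u)ε(v)=1·1, αω(v)=5·1, βω(u)=0·0; sum ≡ 0  ⇒  +1.
(a,b)_11: α=2, u≡10; β=1, v≡3 (mod 11); (10|11)=-1, (3|11)=+1; sign (−1)^0·-1^1·+1^2 = -1.
(a,b)_5: α=1, u≡2; β=0, v≡4 (mod 5); (2|5)=-1, (4|5)=+1; sign (−1)^0·-1^0·+1^1 = +1.
(a,b)_∞: sgn(-210)=−, sgn(-429)=−, so -1.
(a,b)_7: α=1, u≡6; β=0, v≡6 (mod 7); (6|7)=-1, (6|7)=-1; sign (−1)^0·-1^0·-1^1 = -1.
(a,b)_3: α=-5, u≡2; β=-1, v≡1 (mod 3); (2|3)=-1, (1|3)=+1; sign (−1)^1·-1^-1·+1^-5 = +1.
(a,b)_13: α=4, u≡2; β=1, v≡5 (mod 13); (2|13)=-1, (5|13)=-1; sign (−1)^0·-1^1·-1^4 = -1.
(-210, -429 / ℚ) ramifies at {7, 11, 13, ∞}: a division algebra.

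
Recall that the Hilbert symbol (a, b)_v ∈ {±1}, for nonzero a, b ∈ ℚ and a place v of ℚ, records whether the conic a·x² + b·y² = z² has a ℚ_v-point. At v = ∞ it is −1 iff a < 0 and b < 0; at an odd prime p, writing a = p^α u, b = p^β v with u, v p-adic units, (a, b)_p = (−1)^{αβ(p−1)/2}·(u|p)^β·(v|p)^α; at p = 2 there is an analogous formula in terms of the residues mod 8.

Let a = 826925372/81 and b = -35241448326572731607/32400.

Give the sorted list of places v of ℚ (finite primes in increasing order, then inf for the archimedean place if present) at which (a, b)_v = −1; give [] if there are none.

(a, b) ≡ (11687, -31157663) mod (ℚ^×)²; places V = {2, 3, 5, 7, 13, 19, 23, 29, 31, 37, 41, 47, ∞}.
(a,b)_29: α=1, u≡27; β=2, v≡9 (mod 29); (27|29)=-1, (9|29)=+1; sign (−1)^0·-1^2·+1^1 = +1.
(a,b)_41: α=0, u≡20; β=1, v≡36 (mod 41); (20|41)=+1, (36|41)=+1; sign (−1)^0·+1^1·+1^0 = +1.
(a,b)_∞: sgn(11687)=+, sgn(-31157663)=−, so +1.
(a,b)_47: α=0, u≡15; β=1, v≡28 (mod 47); (15|47)=-1, (28|47)=+1; sign (−1)^0·-1^1·+1^0 = -1.
(a,b)_31: α=1, u≡20; β=2, v≡29 (mod 31); (20|31)=+1, (29|31)=-1; sign (−1)^0·+1^2·-1^1 = -1.
(a,b)_3: α=-4, u≡2; β=-4, v≡1 (mod 3); (2|3)=-1, (1|3)=+1; sign (−1)^0·-1^-4·+1^-4 = +1.
(a,b)_7: α=2, u≡2; β=2, v≡1 (mod 7); (2|7)=+1, (1|7)=+1; sign (−1)^0·+1^2·+1^2 = +1.
(a,b)_2: α=2, β=-4; u≡7, v≡1 (mod 8); ε(u)ε(v)=1·0, αω(v)=2·0, βω(u)=-4·0; sum ≡ 0  ⇒  +1.
(a,b)_13: α=1, u≡11; β=4, v≡12 (mod 13); (11|13)=-1, (12|13)=+1; sign (−1)^0·-1^4·+1^1 = +1.
(a,b)_19: α=2, u≡10; β=1, v≡3 (mod 19); (10|19)=-1, (3|19)=-1; sign (−1)^0·-1^1·-1^2 = -1.
(a,b)_5: α=0, u≡2; β=-2, v≡3 (mod 5); (2|5)=-1, (3|5)=-1; sign (−1)^0·-1^-2·-1^0 = +1.
(a,b)_37: α=0, u≡2; β=1, v≡1 (mod 37); (2|37)=-1, (1|37)=+1; sign (−1)^0·-1^1·+1^0 = -1.
(a,b)_23: α=0, u≡2; β=1, v≡15 (mod 23); (2|23)=+1, (15|23)=-1; sign (−1)^0·+1^1·-1^0 = +1.
(11687, -31157663 / ℚ) ramifies at {19, 31, 37, 47}: a division algebra.

[19, 31, 37, 47]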